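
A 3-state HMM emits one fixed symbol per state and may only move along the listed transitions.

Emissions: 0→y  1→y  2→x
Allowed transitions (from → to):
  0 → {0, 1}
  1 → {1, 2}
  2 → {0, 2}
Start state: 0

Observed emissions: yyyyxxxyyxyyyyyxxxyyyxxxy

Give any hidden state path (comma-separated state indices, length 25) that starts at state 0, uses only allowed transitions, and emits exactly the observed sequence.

0,1,1,1,2,2,2,0,1,2,0,0,0,0,1,2,2,2,0,0,1,2,2,2,0

  0: obs=y cand={0,1} pick 0 [start]
  1: obs=y cand={0,1} pick 1 [0->1 ok]
  2: obs=y cand={0,1} pick 1 [1->1 ok]
  3: obs=y cand={0,1} pick 1 [1->1 ok]
  4: obs=x cand={2} pick 2 [1->2 ok]
  5: obs=x cand={2} pick 2 [2->2 ok]
  6: obs=x cand={2} pick 2 [2->2 ok]
  7: obs=y cand={0,1} pick 0 [2->0 ok]
  8: obs=y cand={0,1} pick 1 [0->1 ok]
  9: obs=x cand={2} pick 2 [1->2 ok]
  10: obs=y cand={0,1} pick 0 [2->0 ok]
  11: obs=y cand={0,1} pick 0 [0->0 ok]
  12: obs=y cand={0,1} pick 0 [0->0 ok]
  13: obs=y cand={0,1} pick 0 [0->0 ok]
  14: obs=y cand={0,1} pick 1 [0->1 ok]
  15: obs=x cand={2} pick 2 [1->2 ok]
  16: obs=x cand={2} pick 2 [2->2 ok]
  17: obs=x cand={2} pick 2 [2->2 ok]
  18: obs=y cand={0,1} pick 0 [2->0 ok]
  19: obs=y cand={0,1} pick 0 [0->0 ok]
  20: obs=y cand={0,1} pick 1 [0->1 ok]
  21: obs=x cand={2} pick 2 [1->2 ok]
  22: obs=x cand={2} pick 2 [2->2 ok]
  23: obs=x cand={2} pick 2 [2->2 ok]
  24: obs=y cand={0,1} pick 0 [2->0 ok]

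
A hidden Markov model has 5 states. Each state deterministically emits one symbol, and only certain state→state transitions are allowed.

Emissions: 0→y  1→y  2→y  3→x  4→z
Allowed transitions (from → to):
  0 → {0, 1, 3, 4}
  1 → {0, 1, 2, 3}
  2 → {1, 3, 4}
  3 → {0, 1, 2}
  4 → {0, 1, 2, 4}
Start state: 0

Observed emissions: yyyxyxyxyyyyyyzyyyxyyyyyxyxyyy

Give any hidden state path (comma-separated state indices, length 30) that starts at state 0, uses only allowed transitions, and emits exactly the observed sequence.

0,1,2,3,2,3,0,3,1,1,2,1,0,0,4,1,1,2,3,2,1,1,1,0,3,2,3,0,1,2

  0: obs=y cand={0,1,2} pick 0 [start]
  1: obs=y cand={0,1,2} pick 1 [0->1 ok]
  2: obs=y cand={0,1,2} pick 2 [1->2 ok]
  3: obs=x cand={3} pick 3 [2->3 ok]
  4: obs=y cand={0,1,2} pick 2 [3->2 ok]
  5: obs=x cand={3} pick 3 [2->3 ok]
  6: obs=y cand={0,1,2} pick 0 [3->0 ok]
  7: obs=x cand={3} pick 3 [0->3 ok]
  8: obs=y cand={0,1,2} pick 1 [3->1 ok]
  9: obs=y cand={0,1,2} pick 1 [1->1 ok]
  10: obs=y cand={0,1,2} pick 2 [1->2 ok]
  11: obs=y cand={0,1,2} pick 1 [2->1 ok]
  12: obs=y cand={0,1,2} pick 0 [1->0 ok]
  13: obs=y cand={0,1,2} pick 0 [0->0 ok]
  14: obs=z cand={4} pick 4 [0->4 ok]
  15: obs=y cand={0,1,2} pick 1 [4->1 ok]
  16: obs=y cand={0,1,2} pick 1 [1->1 ok]
  17: obs=y cand={0,1,2} pick 2 [1->2 ok]
  18: obs=x cand={3} pick 3 [2->3 ok]
  19: obs=y cand={0,1,2} pick 2 [3->2 ok]
  20: obs=y cand={0,1,2} pick 1 [2->1 ok]
  21: obs=y cand={0,1,2} pick 1 [1->1 ok]
  22: obs=y cand={0,1,2} pick 1 [1->1 ok]
  23: obs=y cand={0,1,2} pick 0 [1->0 ok]
  24: obs=x cand={3} pick 3 [0->3 ok]
  25: obs=y cand={0,1,2} pick 2 [3->2 ok]
  26: obs=x cand={3} pick 3 [2->3 ok]
  27: obs=y cand={0,1,2} pick 0 [3->0 ok]
  28: obs=y cand={0,1,2} pick 1 [0->1 ok]
  29: obs=y cand={0,1,2} pick 2 [1->2 ok]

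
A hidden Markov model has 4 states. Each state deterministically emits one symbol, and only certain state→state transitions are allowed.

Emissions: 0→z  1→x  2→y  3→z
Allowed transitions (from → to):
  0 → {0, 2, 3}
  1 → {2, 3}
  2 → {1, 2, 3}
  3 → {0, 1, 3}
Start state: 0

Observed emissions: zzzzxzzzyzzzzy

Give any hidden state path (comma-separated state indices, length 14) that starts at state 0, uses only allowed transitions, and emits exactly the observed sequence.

  0: obs=z cand={0,3} pick 0 [start]
  1: obs=z cand={0,3} pick 3 [0->3 ok]
  2: obs=z cand={0,3} pick 3 [3->3 ok]
  3: obs=z cand={0,3} pick 3 [3->3 ok]
  4: obs=x cand={1} pick 1 [3->1 ok]
  5: obs=z cand={0,3} pick 3 [1->3 ok]
  6: obs=z cand={0,3} pick 0 [3->0 ok]
  7: obs=z cand={0,3} pick 0 [0->0 ok]
  8: obs=y cand={2} pick 2 [0->2 ok]
  9: obs=z cand={0,3} pick 3 [2->3 ok]
  10: obs=z cand={0,3} pick 3 [3->3 ok]
  11: obs=z cand={0,3} pick 0 [3->0 ok]
  12: obs=z cand={0,3} pick 0 [0->0 ok]
  13: obs=y cand={2} pick 2 [0->2 ok]

0,3,3,3,1,3,0,0,2,3,3,0,0,2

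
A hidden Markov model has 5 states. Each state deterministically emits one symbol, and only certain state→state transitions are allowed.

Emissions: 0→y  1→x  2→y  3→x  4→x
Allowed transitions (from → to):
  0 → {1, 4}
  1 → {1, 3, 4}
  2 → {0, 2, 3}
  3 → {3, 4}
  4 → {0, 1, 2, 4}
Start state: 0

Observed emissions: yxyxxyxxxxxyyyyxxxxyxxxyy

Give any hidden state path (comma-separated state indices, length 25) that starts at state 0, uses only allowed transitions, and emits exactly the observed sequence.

  pos 0: y in {0,2}, choose 0; start
  pos 1: x in {1,3,4}, choose 4; 0->4 ok
  pos 2: y in {0,2}, choose 0; 4->0 ok
  pos 3: x in {1,3,4}, choose 4; 0->4 ok
  pos 4: x in {1,3,4}, choose 4; 4->4 ok
  pos 5: y in {0,2}, choose 0; 4->0 ok
  pos 6: x in {1,3,4}, choose 1; 0->1 ok
  pos 7: x in {1,3,4}, choose 1; 1->1 ok
  pos 8: x in {1,3,4}, choose 1; 1->1 ok
  pos 9: x in {1,3,4}, choose 3; 1->3 ok
  pos 10: x in {1,3,4}, choose 4; 3->4 ok
  pos 11: y in {0,2}, choose 2; 4->2 ok
  pos 12: y in {0,2}, choose 2; 2->2 ok
  pos 13: y in {0,2}, choose 2; 2->2 ok
  pos 14: y in {0,2}, choose 0; 2->0 ok
  pos 15: x in {1,3,4}, choose 4; 0->4 ok
  pos 16: x in {1,3,4}, choose 1; 4->1 ok
  pos 17: x in {1,3,4}, choose 3; 1->3 ok
  pos 18: x in {1,3,4}, choose 4; 3->4 ok
  pos 19: y in {0,2}, choose 2; 4->2 ok
  pos 20: x in {1,3,4}, choose 3; 2->3 ok
  pos 21: x in {1,3,4}, choose 4; 3->4 ok
  pos 22: x in {1,3,4}, choose 4; 4->4 ok
  pos 23: y in {0,2}, choose 2; 4->2 ok
  pos 24: y in {0,2}, choose 2; 2->2 ok

0,4,0,4,4,0,1,1,1,3,4,2,2,2,0,4,1,3,4,2,3,4,4,2,2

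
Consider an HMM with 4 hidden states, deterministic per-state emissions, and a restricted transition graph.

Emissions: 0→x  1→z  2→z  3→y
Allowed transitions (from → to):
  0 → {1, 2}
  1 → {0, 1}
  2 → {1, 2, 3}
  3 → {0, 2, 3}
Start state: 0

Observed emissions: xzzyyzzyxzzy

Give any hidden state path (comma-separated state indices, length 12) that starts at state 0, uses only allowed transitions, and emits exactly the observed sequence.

0,2,2,3,3,2,2,3,0,2,2,3

  t0 'x' -> {0}, take 0 (start)
  t1 'z' -> {1,2}, take 2 (0->2 ok)
  t2 'z' -> {1,2}, take 2 (2->2 ok)
  t3 'y' -> {3}, take 3 (2->3 ok)
  t4 'y' -> {3}, take 3 (3->3 ok)
  t5 'z' -> {1,2}, take 2 (3->2 ok)
  t6 'z' -> {1,2}, take 2 (2->2 ok)
  t7 'y' -> {3}, take 3 (2->3 ok)
  t8 'x' -> {0}, take 0 (3->0 ok)
  t9 'z' -> {1,2}, take 2 (0->2 ok)
  t10 'z' -> {1,2}, take 2 (2->2 ok)
  t11 'y' -> {3}, take 3 (2->3 ok)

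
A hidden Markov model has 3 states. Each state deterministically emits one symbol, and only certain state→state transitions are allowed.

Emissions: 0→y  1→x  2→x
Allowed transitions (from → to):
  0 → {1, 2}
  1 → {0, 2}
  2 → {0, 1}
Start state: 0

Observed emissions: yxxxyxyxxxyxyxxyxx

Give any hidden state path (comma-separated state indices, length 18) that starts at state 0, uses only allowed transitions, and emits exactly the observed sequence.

  [0] y  {0}  => 0  start
  [1] x  {1,2}  => 1  0->1 ok
  [2] x  {1,2}  => 2  1->2 ok
  [3] x  {1,2}  => 1  2->1 ok
  [4] y  {0}  => 0  1->0 ok
  [5] x  {1,2}  => 1  0->1 ok
  [6] y  {0}  => 0  1->0 ok
  [7] x  {1,2}  => 2  0->2 ok
  [8] x  {1,2}  => 1  2->1 ok
  [9] x  {1,2}  => 2  1->2 ok
  [10] y  {0}  => 0  2->0 ok
  [11] x  {1,2}  => 2  0->2 ok
  [12] y  {0}  => 0  2->0 ok
  [13] x  {1,2}  => 2  0->2 ok
  [14] x  {1,2}  => 1  2->1 ok
  [15] y  {0}  => 0  1->0 ok
  [16] x  {1,2}  => 2  0->2 ok
  [17] x  {1,2}  => 1  2->1 ok

0,1,2,1,0,1,0,2,1,2,0,2,0,2,1,0,2,1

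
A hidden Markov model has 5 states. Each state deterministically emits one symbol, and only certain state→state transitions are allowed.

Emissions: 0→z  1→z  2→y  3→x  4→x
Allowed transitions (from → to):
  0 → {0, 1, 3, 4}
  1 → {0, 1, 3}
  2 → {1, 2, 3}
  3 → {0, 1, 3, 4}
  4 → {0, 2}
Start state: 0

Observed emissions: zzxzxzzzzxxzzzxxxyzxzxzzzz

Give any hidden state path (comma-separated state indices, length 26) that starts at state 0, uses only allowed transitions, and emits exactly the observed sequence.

  0: obs=z cand={0,1} pick 0 [start]
  1: obs=z cand={0,1} pick 0 [0->0 ok]
  2: obs=x cand={3,4} pick 4 [0->4 ok]
  3: obs=z cand={0,1} pick 0 [4->0 ok]
  4: obs=x cand={3,4} pick 4 [0->4 ok]
  5: obs=z cand={0,1} pick 0 [4->0 ok]
  6: obs=z cand={0,1} pick 1 [0->1 ok]
  7: obs=z cand={0,1} pick 0 [1->0 ok]
  8: obs=z cand={0,1} pick 1 [0->1 ok]
  9: obs=x cand={3,4} pick 3 [1->3 ok]
  10: obs=x cand={3,4} pick 3 [3->3 ok]
  11: obs=z cand={0,1} pick 0 [3->0 ok]
  12: obs=z cand={0,1} pick 1 [0->1 ok]
  13: obs=z cand={0,1} pick 1 [1->1 ok]
  14: obs=x cand={3,4} pick 3 [1->3 ok]
  15: obs=x cand={3,4} pick 3 [3->3 ok]
  16: obs=x cand={3,4} pick 4 [3->4 ok]
  17: obs=y cand={2} pick 2 [4->2 ok]
  18: obs=z cand={0,1} pick 1 [2->1 ok]
  19: obs=x cand={3,4} pick 3 [1->3 ok]
  20: obs=z cand={0,1} pick 0 [3->0 ok]
  21: obs=x cand={3,4} pick 4 [0->4 ok]
  22: obs=z cand={0,1} pick 0 [4->0 ok]
  23: obs=z cand={0,1} pick 0 [0->0 ok]
  24: obs=z cand={0,1} pick 0 [0->0 ok]
  25: obs=z cand={0,1} pick 1 [0->1 ok]

0,0,4,0,4,0,1,0,1,3,3,0,1,1,3,3,4,2,1,3,0,4,0,0,0,1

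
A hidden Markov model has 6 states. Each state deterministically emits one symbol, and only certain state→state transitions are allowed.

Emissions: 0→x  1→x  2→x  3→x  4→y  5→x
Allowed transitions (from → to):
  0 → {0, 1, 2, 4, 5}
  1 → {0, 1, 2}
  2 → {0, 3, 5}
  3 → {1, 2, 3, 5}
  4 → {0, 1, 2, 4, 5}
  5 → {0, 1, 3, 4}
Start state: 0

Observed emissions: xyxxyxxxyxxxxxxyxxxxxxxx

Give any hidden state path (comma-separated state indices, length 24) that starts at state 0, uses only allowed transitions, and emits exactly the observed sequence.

0,4,1,0,4,1,2,5,4,1,1,0,1,2,5,4,1,1,2,0,0,5,3,2

  pos 0: x in {0,1,2,3,5}, choose 0; start
  pos 1: y in {4}, choose 4; 0->4 ok
  pos 2: x in {0,1,2,3,5}, choose 1; 4->1 ok
  pos 3: x in {0,1,2,3,5}, choose 0; 1->0 ok
  pos 4: y in {4}, choose 4; 0->4 ok
  pos 5: x in {0,1,2,3,5}, choose 1; 4->1 ok
  pos 6: x in {0,1,2,3,5}, choose 2; 1->2 ok
  pos 7: x in {0,1,2,3,5}, choose 5; 2->5 ok
  pos 8: y in {4}, choose 4; 5->4 ok
  pos 9: x in {0,1,2,3,5}, choose 1; 4->1 ok
  pos 10: x in {0,1,2,3,5}, choose 1; 1->1 ok
  pos 11: x in {0,1,2,3,5}, choose 0; 1->0 ok
  pos 12: x in {0,1,2,3,5}, choose 1; 0->1 ok
  pos 13: x in {0,1,2,3,5}, choose 2; 1->2 ok
  pos 14: x in {0,1,2,3,5}, choose 5; 2->5 ok
  pos 15: y in {4}, choose 4; 5->4 ok
  pos 16: x in {0,1,2,3,5}, choose 1; 4->1 ok
  pos 17: x in {0,1,2,3,5}, choose 1; 1->1 ok
  pos 18: x in {0,1,2,3,5}, choose 2; 1->2 ok
  pos 19: x in {0,1,2,3,5}, choose 0; 2->0 ok
  pos 20: x in {0,1,2,3,5}, choose 0; 0->0 ok
  pos 21: x in {0,1,2,3,5}, choose 5; 0->5 ok
  pos 22: x in {0,1,2,3,5}, choose 3; 5->3 ok
  pos 23: x in {0,1,2,3,5}, choose 2; 3->2 ok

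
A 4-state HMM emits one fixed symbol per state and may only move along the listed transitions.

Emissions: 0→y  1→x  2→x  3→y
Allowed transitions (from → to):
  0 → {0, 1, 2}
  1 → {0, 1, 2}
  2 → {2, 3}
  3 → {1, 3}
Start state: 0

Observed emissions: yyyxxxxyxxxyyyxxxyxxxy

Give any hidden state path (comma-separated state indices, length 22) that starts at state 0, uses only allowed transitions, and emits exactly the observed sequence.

  t0 'y' -> {0,3}, take 0 (start)
  t1 'y' -> {0,3}, take 0 (0->0 ok)
  t2 'y' -> {0,3}, take 0 (0->0 ok)
  t3 'x' -> {1,2}, take 1 (0->1 ok)
  t4 'x' -> {1,2}, take 1 (1->1 ok)
  t5 'x' -> {1,2}, take 1 (1->1 ok)
  t6 'x' -> {1,2}, take 2 (1->2 ok)
  t7 'y' -> {0,3}, take 3 (2->3 ok)
  t8 'x' -> {1,2}, take 1 (3->1 ok)
  t9 'x' -> {1,2}, take 2 (1->2 ok)
  t10 'x' -> {1,2}, take 2 (2->2 ok)
  t11 'y' -> {0,3}, take 3 (2->3 ok)
  t12 'y' -> {0,3}, take 3 (3->3 ok)
  t13 'y' -> {0,3}, take 3 (3->3 ok)
  t14 'x' -> {1,2}, take 1 (3->1 ok)
  t15 'x' -> {1,2}, take 2 (1->2 ok)
  t16 'x' -> {1,2}, take 2 (2->2 ok)
  t17 'y' -> {0,3}, take 3 (2->3 ok)
  t18 'x' -> {1,2}, take 1 (3->1 ok)
  t19 'x' -> {1,2}, take 2 (1->2 ok)
  t20 'x' -> {1,2}, take 2 (2->2 ok)
  t21 'y' -> {0,3}, take 3 (2->3 ok)

0,0,0,1,1,1,2,3,1,2,2,3,3,3,1,2,2,3,1,2,2,3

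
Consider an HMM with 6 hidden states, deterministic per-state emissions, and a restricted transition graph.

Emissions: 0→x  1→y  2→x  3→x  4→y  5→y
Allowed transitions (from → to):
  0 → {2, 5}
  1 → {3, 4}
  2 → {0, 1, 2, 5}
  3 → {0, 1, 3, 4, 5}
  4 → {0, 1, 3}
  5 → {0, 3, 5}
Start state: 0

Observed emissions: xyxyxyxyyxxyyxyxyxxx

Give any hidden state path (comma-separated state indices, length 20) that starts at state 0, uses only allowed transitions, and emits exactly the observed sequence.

  pos 0: x in {0,2,3}, choose 0; start
  pos 1: y in {1,4,5}, choose 5; 0->5 ok
  pos 2: x in {0,2,3}, choose 3; 5->3 ok
  pos 3: y in {1,4,5}, choose 1; 3->1 ok
  pos 4: x in {0,2,3}, choose 3; 1->3 ok
  pos 5: y in {1,4,5}, choose 1; 3->1 ok
  pos 6: x in {0,2,3}, choose 3; 1->3 ok
  pos 7: y in {1,4,5}, choose 4; 3->4 ok
  pos 8: y in {1,4,5}, choose 1; 4->1 ok
  pos 9: x in {0,2,3}, choose 3; 1->3 ok
  pos 10: x in {0,2,3}, choose 3; 3->3 ok
  pos 11: y in {1,4,5}, choose 4; 3->4 ok
  pos 12: y in {1,4,5}, choose 1; 4->1 ok
  pos 13: x in {0,2,3}, choose 3; 1->3 ok
  pos 14: y in {1,4,5}, choose 1; 3->1 ok
  pos 15: x in {0,2,3}, choose 3; 1->3 ok
  pos 16: y in {1,4,5}, choose 5; 3->5 ok
  pos 17: x in {0,2,3}, choose 0; 5->0 ok
  pos 18: x in {0,2,3}, choose 2; 0->2 ok
  pos 19: x in {0,2,3}, choose 0; 2->0 ok

0,5,3,1,3,1,3,4,1,3,3,4,1,3,1,3,5,0,2,0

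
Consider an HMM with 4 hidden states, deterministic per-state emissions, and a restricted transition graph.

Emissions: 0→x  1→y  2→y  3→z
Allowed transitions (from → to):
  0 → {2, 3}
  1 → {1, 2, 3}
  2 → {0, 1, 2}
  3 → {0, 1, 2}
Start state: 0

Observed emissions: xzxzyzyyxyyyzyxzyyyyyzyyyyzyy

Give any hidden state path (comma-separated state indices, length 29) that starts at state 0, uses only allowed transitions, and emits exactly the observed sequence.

  pos 0: x in {0}, choose 0; start
  pos 1: z in {3}, choose 3; 0->3 ok
  pos 2: x in {0}, choose 0; 3->0 ok
  pos 3: z in {3}, choose 3; 0->3 ok
  pos 4: y in {1,2}, choose 1; 3->1 ok
  pos 5: z in {3}, choose 3; 1->3 ok
  pos 6: y in {1,2}, choose 1; 3->1 ok
  pos 7: y in {1,2}, choose 2; 1->2 ok
  pos 8: x in {0}, choose 0; 2->0 ok
  pos 9: y in {1,2}, choose 2; 0->2 ok
  pos 10: y in {1,2}, choose 2; 2->2 ok
  pos 11: y in {1,2}, choose 1; 2->1 ok
  pos 12: z in {3}, choose 3; 1->3 ok
  pos 13: y in {1,2}, choose 2; 3->2 ok
  pos 14: x in {0}, choose 0; 2->0 ok
  pos 15: z in {3}, choose 3; 0->3 ok
  pos 16: y in {1,2}, choose 1; 3->1 ok
  pos 17: y in {1,2}, choose 2; 1->2 ok
  pos 18: y in {1,2}, choose 2; 2->2 ok
  pos 19: y in {1,2}, choose 2; 2->2 ok
  pos 20: y in {1,2}, choose 1; 2->1 ok
  pos 21: z in {3}, choose 3; 1->3 ok
  pos 22: y in {1,2}, choose 1; 3->1 ok
  pos 23: y in {1,2}, choose 1; 1->1 ok
  pos 24: y in {1,2}, choose 2; 1->2 ok
  pos 25: y in {1,2}, choose 1; 2->1 ok
  pos 26: z in {3}, choose 3; 1->3 ok
  pos 27: y in {1,2}, choose 2; 3->2 ok
  pos 28: y in {1,2}, choose 2; 2->2 ok

0,3,0,3,1,3,1,2,0,2,2,1,3,2,0,3,1,2,2,2,1,3,1,1,2,1,3,2,2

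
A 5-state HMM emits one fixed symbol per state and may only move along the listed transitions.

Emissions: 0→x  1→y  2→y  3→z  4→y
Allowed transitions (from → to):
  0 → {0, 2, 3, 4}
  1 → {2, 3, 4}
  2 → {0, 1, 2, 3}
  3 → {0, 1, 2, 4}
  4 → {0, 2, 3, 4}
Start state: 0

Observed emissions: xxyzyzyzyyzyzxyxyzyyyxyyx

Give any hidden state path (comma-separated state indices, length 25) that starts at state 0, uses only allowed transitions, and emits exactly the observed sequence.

  pos 0: x in {0}, choose 0; start
  pos 1: x in {0}, choose 0; 0->0 ok
  pos 2: y in {1,2,4}, choose 2; 0->2 ok
  pos 3: z in {3}, choose 3; 2->3 ok
  pos 4: y in {1,2,4}, choose 2; 3->2 ok
  pos 5: z in {3}, choose 3; 2->3 ok
  pos 6: y in {1,2,4}, choose 2; 3->2 ok
  pos 7: z in {3}, choose 3; 2->3 ok
  pos 8: y in {1,2,4}, choose 2; 3->2 ok
  pos 9: y in {1,2,4}, choose 1; 2->1 ok
  pos 10: z in {3}, choose 3; 1->3 ok
  pos 11: y in {1,2,4}, choose 4; 3->4 ok
  pos 12: z in {3}, choose 3; 4->3 ok
  pos 13: x in {0}, choose 0; 3->0 ok
  pos 14: y in {1,2,4}, choose 4; 0->4 ok
  pos 15: x in {0}, choose 0; 4->0 ok
  pos 16: y in {1,2,4}, choose 2; 0->2 ok
  pos 17: z in {3}, choose 3; 2->3 ok
  pos 18: y in {1,2,4}, choose 2; 3->2 ok
  pos 19: y in {1,2,4}, choose 1; 2->1 ok
  pos 20: y in {1,2,4}, choose 4; 1->4 ok
  pos 21: x in {0}, choose 0; 4->0 ok
  pos 22: y in {1,2,4}, choose 4; 0->4 ok
  pos 23: y in {1,2,4}, choose 4; 4->4 ok
  pos 24: x in {0}, choose 0; 4->0 ok

0,0,2,3,2,3,2,3,2,1,3,4,3,0,4,0,2,3,2,1,4,0,4,4,0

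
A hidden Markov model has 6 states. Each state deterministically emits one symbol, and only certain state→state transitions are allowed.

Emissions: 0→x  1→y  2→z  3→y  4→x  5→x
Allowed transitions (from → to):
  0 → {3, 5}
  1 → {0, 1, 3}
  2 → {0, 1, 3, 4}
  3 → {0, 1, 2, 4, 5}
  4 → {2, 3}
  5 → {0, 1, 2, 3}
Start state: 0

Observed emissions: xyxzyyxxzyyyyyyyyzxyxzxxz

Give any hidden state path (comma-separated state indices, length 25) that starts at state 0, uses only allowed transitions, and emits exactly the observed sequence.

  t0 'x' -> {0,4,5}, take 0 (start)
  t1 'y' -> {1,3}, take 3 (0->3 ok)
  t2 'x' -> {0,4,5}, take 5 (3->5 ok)
  t3 'z' -> {2}, take 2 (5->2 ok)
  t4 'y' -> {1,3}, take 3 (2->3 ok)
  t5 'y' -> {1,3}, take 1 (3->1 ok)
  t6 'x' -> {0,4,5}, take 0 (1->0 ok)
  t7 'x' -> {0,4,5}, take 5 (0->5 ok)
  t8 'z' -> {2}, take 2 (5->2 ok)
  t9 'y' -> {1,3}, take 1 (2->1 ok)
  t10 'y' -> {1,3}, take 1 (1->1 ok)
  t11 'y' -> {1,3}, take 1 (1->1 ok)
  t12 'y' -> {1,3}, take 1 (1->1 ok)
  t13 'y' -> {1,3}, take 1 (1->1 ok)
  t14 'y' -> {1,3}, take 3 (1->3 ok)
  t15 'y' -> {1,3}, take 1 (3->1 ok)
  t16 'y' -> {1,3}, take 3 (1->3 ok)
  t17 'z' -> {2}, take 2 (3->2 ok)
  t18 'x' -> {0,4,5}, take 4 (2->4 ok)
  t19 'y' -> {1,3}, take 3 (4->3 ok)
  t20 'x' -> {0,4,5}, take 4 (3->4 ok)
  t21 'z' -> {2}, take 2 (4->2 ok)
  t22 'x' -> {0,4,5}, take 0 (2->0 ok)
  t23 'x' -> {0,4,5}, take 5 (0->5 ok)
  t24 'z' -> {2}, take 2 (5->2 ok)

0,3,5,2,3,1,0,5,2,1,1,1,1,1,3,1,3,2,4,3,4,2,0,5,2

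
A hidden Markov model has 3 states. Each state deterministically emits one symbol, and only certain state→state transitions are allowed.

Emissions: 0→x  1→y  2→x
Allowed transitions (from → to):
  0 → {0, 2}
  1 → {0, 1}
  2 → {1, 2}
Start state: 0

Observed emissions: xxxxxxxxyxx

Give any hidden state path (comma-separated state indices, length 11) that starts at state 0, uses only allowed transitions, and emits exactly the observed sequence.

0,0,0,0,2,2,2,2,1,0,2

  pos 0: x in {0,2}, choose 0; start
  pos 1: x in {0,2}, choose 0; 0->0 ok
  pos 2: x in {0,2}, choose 0; 0->0 ok
  pos 3: x in {0,2}, choose 0; 0->0 ok
  pos 4: x in {0,2}, choose 2; 0->2 ok
  pos 5: x in {0,2}, choose 2; 2->2 ok
  pos 6: x in {0,2}, choose 2; 2->2 ok
  pos 7: x in {0,2}, choose 2; 2->2 ok
  pos 8: y in {1}, choose 1; 2->1 ok
  pos 9: x in {0,2}, choose 0; 1->0 ok
  pos 10: x in {0,2}, choose 2; 0->2 ok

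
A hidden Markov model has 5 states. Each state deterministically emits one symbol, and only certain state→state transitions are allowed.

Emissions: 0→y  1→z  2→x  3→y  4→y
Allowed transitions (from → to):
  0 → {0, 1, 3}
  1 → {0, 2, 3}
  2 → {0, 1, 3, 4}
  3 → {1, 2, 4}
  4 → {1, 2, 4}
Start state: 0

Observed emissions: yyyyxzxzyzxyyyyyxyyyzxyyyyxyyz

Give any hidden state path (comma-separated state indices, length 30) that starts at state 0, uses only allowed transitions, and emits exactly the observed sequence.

  pos 0: y in {0,3,4}, choose 0; start
  pos 1: y in {0,3,4}, choose 3; 0->3 ok
  pos 2: y in {0,3,4}, choose 4; 3->4 ok
  pos 3: y in {0,3,4}, choose 4; 4->4 ok
  pos 4: x in {2}, choose 2; 4->2 ok
  pos 5: z in {1}, choose 1; 2->1 ok
  pos 6: x in {2}, choose 2; 1->2 ok
  pos 7: z in {1}, choose 1; 2->1 ok
  pos 8: y in {0,3,4}, choose 3; 1->3 ok
  pos 9: z in {1}, choose 1; 3->1 ok
  pos 10: x in {2}, choose 2; 1->2 ok
  pos 11: y in {0,3,4}, choose 0; 2->0 ok
  pos 12: y in {0,3,4}, choose 0; 0->0 ok
  pos 13: y in {0,3,4}, choose 3; 0->3 ok
  pos 14: y in {0,3,4}, choose 4; 3->4 ok
  pos 15: y in {0,3,4}, choose 4; 4->4 ok
  pos 16: x in {2}, choose 2; 4->2 ok
  pos 17: y in {0,3,4}, choose 3; 2->3 ok
  pos 18: y in {0,3,4}, choose 4; 3->4 ok
  pos 19: y in {0,3,4}, choose 4; 4->4 ok
  pos 20: z in {1}, choose 1; 4->1 ok
  pos 21: x in {2}, choose 2; 1->2 ok
  pos 22: y in {0,3,4}, choose 0; 2->0 ok
  pos 23: y in {0,3,4}, choose 0; 0->0 ok
  pos 24: y in {0,3,4}, choose 3; 0->3 ok
  pos 25: y in {0,3,4}, choose 4; 3->4 ok
  pos 26: x in {2}, choose 2; 4->2 ok
  pos 27: y in {0,3,4}, choose 3; 2->3 ok
  pos 28: y in {0,3,4}, choose 4; 3->4 ok
  pos 29: z in {1}, choose 1; 4->1 ok

0,3,4,4,2,1,2,1,3,1,2,0,0,3,4,4,2,3,4,4,1,2,0,0,3,4,2,3,4,1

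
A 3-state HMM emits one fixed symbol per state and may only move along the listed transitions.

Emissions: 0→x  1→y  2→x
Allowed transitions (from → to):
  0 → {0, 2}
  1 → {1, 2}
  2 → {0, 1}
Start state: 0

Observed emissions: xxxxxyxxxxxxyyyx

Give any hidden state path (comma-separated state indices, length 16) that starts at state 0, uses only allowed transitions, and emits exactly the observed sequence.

  0: obs=x cand={0,2} pick 0 [start]
  1: obs=x cand={0,2} pick 0 [0->0 ok]
  2: obs=x cand={0,2} pick 0 [0->0 ok]
  3: obs=x cand={0,2} pick 0 [0->0 ok]
  4: obs=x cand={0,2} pick 2 [0->2 ok]
  5: obs=y cand={1} pick 1 [2->1 ok]
  6: obs=x cand={0,2} pick 2 [1->2 ok]
  7: obs=x cand={0,2} pick 0 [2->0 ok]
  8: obs=x cand={0,2} pick 2 [0->2 ok]
  9: obs=x cand={0,2} pick 0 [2->0 ok]
  10: obs=x cand={0,2} pick 0 [0->0 ok]
  11: obs=x cand={0,2} pick 2 [0->2 ok]
  12: obs=y cand={1} pick 1 [2->1 ok]
  13: obs=y cand={1} pick 1 [1->1 ok]
  14: obs=y cand={1} pick 1 [1->1 ok]
  15: obs=x cand={0,2} pick 2 [1->2 ok]

0,0,0,0,2,1,2,0,2,0,0,2,1,1,1,2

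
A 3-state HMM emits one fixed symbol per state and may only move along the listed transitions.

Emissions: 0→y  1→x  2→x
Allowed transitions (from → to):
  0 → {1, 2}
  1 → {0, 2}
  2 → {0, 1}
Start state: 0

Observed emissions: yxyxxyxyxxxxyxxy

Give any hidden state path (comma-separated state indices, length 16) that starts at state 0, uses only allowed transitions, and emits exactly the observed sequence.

0,1,0,1,2,0,2,0,2,1,2,1,0,2,1,0

  [0] y  {0}  => 0  start
  [1] x  {1,2}  => 1  0->1 ok
  [2] y  {0}  => 0  1->0 ok
  [3] x  {1,2}  => 1  0->1 ok
  [4] x  {1,2}  => 2  1->2 ok
  [5] y  {0}  => 0  2->0 ok
  [6] x  {1,2}  => 2  0->2 ok
  [7] y  {0}  => 0  2->0 ok
  [8] x  {1,2}  => 2  0->2 ok
  [9] x  {1,2}  => 1  2->1 ok
  [10] x  {1,2}  => 2  1->2 ok
  [11] x  {1,2}  => 1  2->1 ok
  [12] y  {0}  => 0  1->0 ok
  [13] x  {1,2}  => 2  0->2 ok
  [14] x  {1,2}  => 1  2->1 ok
  [15] y  {0}  => 0  1->0 ok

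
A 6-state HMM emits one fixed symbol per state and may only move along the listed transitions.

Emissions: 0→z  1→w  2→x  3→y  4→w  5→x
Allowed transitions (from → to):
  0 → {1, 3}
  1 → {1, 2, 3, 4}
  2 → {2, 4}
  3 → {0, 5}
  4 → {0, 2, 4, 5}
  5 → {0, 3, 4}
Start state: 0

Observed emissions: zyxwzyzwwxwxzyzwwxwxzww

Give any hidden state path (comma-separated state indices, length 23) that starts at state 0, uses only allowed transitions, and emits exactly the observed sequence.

  0: obs=z cand={0} pick 0 [start]
  1: obs=y cand={3} pick 3 [0->3 ok]
  2: obs=x cand={2,5} pick 5 [3->5 ok]
  3: obs=w cand={1,4} pick 4 [5->4 ok]
  4: obs=z cand={0} pick 0 [4->0 ok]
  5: obs=y cand={3} pick 3 [0->3 ok]
  6: obs=z cand={0} pick 0 [3->0 ok]
  7: obs=w cand={1,4} pick 1 [0->1 ok]
  8: obs=w cand={1,4} pick 4 [1->4 ok]
  9: obs=x cand={2,5} pick 2 [4->2 ok]
  10: obs=w cand={1,4} pick 4 [2->4 ok]
  11: obs=x cand={2,5} pick 5 [4->5 ok]
  12: obs=z cand={0} pick 0 [5->0 ok]
  13: obs=y cand={3} pick 3 [0->3 ok]
  14: obs=z cand={0} pick 0 [3->0 ok]
  15: obs=w cand={1,4} pick 1 [0->1 ok]
  16: obs=w cand={1,4} pick 4 [1->4 ok]
  17: obs=x cand={2,5} pick 5 [4->5 ok]
  18: obs=w cand={1,4} pick 4 [5->4 ok]
  19: obs=x cand={2,5} pick 5 [4->5 ok]
  20: obs=z cand={0} pick 0 [5->0 ok]
  21: obs=w cand={1,4} pick 1 [0->1 ok]
  22: obs=w cand={1,4} pick 1 [1->1 ok]

0,3,5,4,0,3,0,1,4,2,4,5,0,3,0,1,4,5,4,5,0,1,1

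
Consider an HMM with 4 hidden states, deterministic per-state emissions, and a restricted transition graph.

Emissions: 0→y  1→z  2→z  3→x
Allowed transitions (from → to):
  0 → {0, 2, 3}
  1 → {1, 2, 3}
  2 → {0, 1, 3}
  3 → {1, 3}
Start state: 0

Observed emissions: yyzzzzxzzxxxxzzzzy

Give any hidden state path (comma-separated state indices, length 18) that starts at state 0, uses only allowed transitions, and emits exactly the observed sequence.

  pos 0: y in {0}, choose 0; start
  pos 1: y in {0}, choose 0; 0->0 ok
  pos 2: z in {1,2}, choose 2; 0->2 ok
  pos 3: z in {1,2}, choose 1; 2->1 ok
  pos 4: z in {1,2}, choose 1; 1->1 ok
  pos 5: z in {1,2}, choose 2; 1->2 ok
  pos 6: x in {3}, choose 3; 2->3 ok
  pos 7: z in {1,2}, choose 1; 3->1 ok
  pos 8: z in {1,2}, choose 1; 1->1 ok
  pos 9: x in {3}, choose 3; 1->3 ok
  pos 10: x in {3}, choose 3; 3->3 ok
  pos 11: x in {3}, choose 3; 3->3 ok
  pos 12: x in {3}, choose 3; 3->3 ok
  pos 13: z in {1,2}, choose 1; 3->1 ok
  pos 14: z in {1,2}, choose 1; 1->1 ok
  pos 15: z in {1,2}, choose 1; 1->1 ok
  pos 16: z in {1,2}, choose 2; 1->2 ok
  pos 17: y in {0}, choose 0; 2->0 ok

0,0,2,1,1,2,3,1,1,3,3,3,3,1,1,1,2,0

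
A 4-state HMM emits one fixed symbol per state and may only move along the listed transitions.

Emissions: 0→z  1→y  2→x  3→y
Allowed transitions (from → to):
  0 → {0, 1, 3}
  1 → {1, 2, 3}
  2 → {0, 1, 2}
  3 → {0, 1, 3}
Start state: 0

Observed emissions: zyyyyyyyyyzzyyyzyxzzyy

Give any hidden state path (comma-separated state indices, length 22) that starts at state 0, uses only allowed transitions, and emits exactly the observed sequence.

  0: obs=z cand={0} pick 0 [start]
  1: obs=y cand={1,3} pick 1 [0->1 ok]
  2: obs=y cand={1,3} pick 1 [1->1 ok]
  3: obs=y cand={1,3} pick 3 [1->3 ok]
  4: obs=y cand={1,3} pick 3 [3->3 ok]
  5: obs=y cand={1,3} pick 1 [3->1 ok]
  6: obs=y cand={1,3} pick 3 [1->3 ok]
  7: obs=y cand={1,3} pick 1 [3->1 ok]
  8: obs=y cand={1,3} pick 3 [1->3 ok]
  9: obs=y cand={1,3} pick 3 [3->3 ok]
  10: obs=z cand={0} pick 0 [3->0 ok]
  11: obs=z cand={0} pick 0 [0->0 ok]
  12: obs=y cand={1,3} pick 1 [0->1 ok]
  13: obs=y cand={1,3} pick 3 [1->3 ok]
  14: obs=y cand={1,3} pick 3 [3->3 ok]
  15: obs=z cand={0} pick 0 [3->0 ok]
  16: obs=y cand={1,3} pick 1 [0->1 ok]
  17: obs=x cand={2} pick 2 [1->2 ok]
  18: obs=z cand={0} pick 0 [2->0 ok]
  19: obs=z cand={0} pick 0 [0->0 ok]
  20: obs=y cand={1,3} pick 1 [0->1 ok]
  21: obs=y cand={1,3} pick 3 [1->3 ok]

0,1,1,3,3,1,3,1,3,3,0,0,1,3,3,0,1,2,0,0,1,3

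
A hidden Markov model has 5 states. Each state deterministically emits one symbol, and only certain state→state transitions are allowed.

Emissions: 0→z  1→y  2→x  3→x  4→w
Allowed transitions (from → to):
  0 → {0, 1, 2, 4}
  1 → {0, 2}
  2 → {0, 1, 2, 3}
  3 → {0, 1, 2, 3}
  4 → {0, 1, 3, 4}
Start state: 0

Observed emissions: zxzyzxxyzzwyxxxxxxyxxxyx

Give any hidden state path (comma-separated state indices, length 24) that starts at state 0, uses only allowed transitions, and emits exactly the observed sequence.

0,2,0,1,0,2,2,1,0,0,4,1,2,2,2,3,2,3,1,2,3,3,1,2

  [0] z  {0}  => 0  start
  [1] x  {2,3}  => 2  0->2 ok
  [2] z  {0}  => 0  2->0 ok
  [3] y  {1}  => 1  0->1 ok
  [4] z  {0}  => 0  1->0 ok
  [5] x  {2,3}  => 2  0->2 ok
  [6] x  {2,3}  => 2  2->2 ok
  [7] y  {1}  => 1  2->1 ok
  [8] z  {0}  => 0  1->0 ok
  [9] z  {0}  => 0  0->0 ok
  [10] w  {4}  => 4  0->4 ok
  [11] y  {1}  => 1  4->1 ok
  [12] x  {2,3}  => 2  1->2 ok
  [13] x  {2,3}  => 2  2->2 ok
  [14] x  {2,3}  => 2  2->2 ok
  [15] x  {2,3}  => 3  2->3 ok
  [16] x  {2,3}  => 2  3->2 ok
  [17] x  {2,3}  => 3  2->3 ok
  [18] y  {1}  => 1  3->1 ok
  [19] x  {2,3}  => 2  1->2 ok
  [20] x  {2,3}  => 3  2->3 ok
  [21] x  {2,3}  => 3  3->3 ok
  [22] y  {1}  => 1  3->1 ok
  [23] x  {2,3}  => 2  1->2 ok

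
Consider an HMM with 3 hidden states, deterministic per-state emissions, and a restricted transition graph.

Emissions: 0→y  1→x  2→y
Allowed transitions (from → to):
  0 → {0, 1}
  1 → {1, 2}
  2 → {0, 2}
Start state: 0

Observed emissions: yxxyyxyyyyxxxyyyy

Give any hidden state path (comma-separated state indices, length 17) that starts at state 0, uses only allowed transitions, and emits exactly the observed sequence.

0,1,1,2,0,1,2,2,2,0,1,1,1,2,2,2,2

  pos 0: y in {0,2}, choose 0; start
  pos 1: x in {1}, choose 1; 0->1 ok
  pos 2: x in {1}, choose 1; 1->1 ok
  pos 3: y in {0,2}, choose 2; 1->2 ok
  pos 4: y in {0,2}, choose 0; 2->0 ok
  pos 5: x in {1}, choose 1; 0->1 ok
  pos 6: y in {0,2}, choose 2; 1->2 ok
  pos 7: y in {0,2}, choose 2; 2->2 ok
  pos 8: y in {0,2}, choose 2; 2->2 ok
  pos 9: y in {0,2}, choose 0; 2->0 ok
  pos 10: x in {1}, choose 1; 0->1 ok
  pos 11: x in {1}, choose 1; 1->1 ok
  pos 12: x in {1}, choose 1; 1->1 ok
  pos 13: y in {0,2}, choose 2; 1->2 ok
  pos 14: y in {0,2}, choose 2; 2->2 ok
  pos 15: y in {0,2}, choose 2; 2->2 ok
  pos 16: y in {0,2}, choose 2; 2->2 ok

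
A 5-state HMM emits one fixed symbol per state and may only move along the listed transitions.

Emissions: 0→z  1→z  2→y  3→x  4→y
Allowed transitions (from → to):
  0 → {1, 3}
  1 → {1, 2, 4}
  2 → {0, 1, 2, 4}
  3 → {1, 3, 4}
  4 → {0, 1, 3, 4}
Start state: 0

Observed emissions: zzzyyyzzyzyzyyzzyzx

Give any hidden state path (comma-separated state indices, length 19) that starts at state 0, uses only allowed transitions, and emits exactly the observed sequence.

0,1,1,2,2,2,0,1,4,1,2,1,2,4,0,1,2,0,3

  t0 'z' -> {0,1}, take 0 (start)
  t1 'z' -> {0,1}, take 1 (0->1 ok)
  t2 'z' -> {0,1}, take 1 (1->1 ok)
  t3 'y' -> {2,4}, take 2 (1->2 ok)
  t4 'y' -> {2,4}, take 2 (2->2 ok)
  t5 'y' -> {2,4}, take 2 (2->2 ok)
  t6 'z' -> {0,1}, take 0 (2->0 ok)
  t7 'z' -> {0,1}, take 1 (0->1 ok)
  t8 'y' -> {2,4}, take 4 (1->4 ok)
  t9 'z' -> {0,1}, take 1 (4->1 ok)
  t10 'y' -> {2,4}, take 2 (1->2 ok)
  t11 'z' -> {0,1}, take 1 (2->1 ok)
  t12 'y' -> {2,4}, take 2 (1->2 ok)
  t13 'y' -> {2,4}, take 4 (2->4 ok)
  t14 'z' -> {0,1}, take 0 (4->0 ok)
  t15 'z' -> {0,1}, take 1 (0->1 ok)
  t16 'y' -> {2,4}, take 2 (1->2 ok)
  t17 'z' -> {0,1}, take 0 (2->0 ok)
  t18 'x' -> {3}, take 3 (0->3 ok)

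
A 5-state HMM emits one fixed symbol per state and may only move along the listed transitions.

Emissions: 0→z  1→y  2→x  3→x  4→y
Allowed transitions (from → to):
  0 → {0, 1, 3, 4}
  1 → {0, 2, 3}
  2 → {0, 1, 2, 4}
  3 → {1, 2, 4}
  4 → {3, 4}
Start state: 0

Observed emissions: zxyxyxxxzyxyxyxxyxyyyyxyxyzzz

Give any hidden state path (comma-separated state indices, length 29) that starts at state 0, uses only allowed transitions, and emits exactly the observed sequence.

  0: obs=z cand={0} pick 0 [start]
  1: obs=x cand={2,3} pick 3 [0->3 ok]
  2: obs=y cand={1,4} pick 1 [3->1 ok]
  3: obs=x cand={2,3} pick 2 [1->2 ok]
  4: obs=y cand={1,4} pick 4 [2->4 ok]
  5: obs=x cand={2,3} pick 3 [4->3 ok]
  6: obs=x cand={2,3} pick 2 [3->2 ok]
  7: obs=x cand={2,3} pick 2 [2->2 ok]
  8: obs=z cand={0} pick 0 [2->0 ok]
  9: obs=y cand={1,4} pick 1 [0->1 ok]
  10: obs=x cand={2,3} pick 3 [1->3 ok]
  11: obs=y cand={1,4} pick 1 [3->1 ok]
  12: obs=x cand={2,3} pick 2 [1->2 ok]
  13: obs=y cand={1,4} pick 4 [2->4 ok]
  14: obs=x cand={2,3} pick 3 [4->3 ok]
  15: obs=x cand={2,3} pick 2 [3->2 ok]
  16: obs=y cand={1,4} pick 1 [2->1 ok]
  17: obs=x cand={2,3} pick 3 [1->3 ok]
  18: obs=y cand={1,4} pick 4 [3->4 ok]
  19: obs=y cand={1,4} pick 4 [4->4 ok]
  20: obs=y cand={1,4} pick 4 [4->4 ok]
  21: obs=y cand={1,4} pick 4 [4->4 ok]
  22: obs=x cand={2,3} pick 3 [4->3 ok]
  23: obs=y cand={1,4} pick 1 [3->1 ok]
  24: obs=x cand={2,3} pick 3 [1->3 ok]
  25: obs=y cand={1,4} pick 1 [3->1 ok]
  26: obs=z cand={0} pick 0 [1->0 ok]
  27: obs=z cand={0} pick 0 [0->0 ok]
  28: obs=z cand={0} pick 0 [0->0 ok]

0,3,1,2,4,3,2,2,0,1,3,1,2,4,3,2,1,3,4,4,4,4,3,1,3,1,0,0,0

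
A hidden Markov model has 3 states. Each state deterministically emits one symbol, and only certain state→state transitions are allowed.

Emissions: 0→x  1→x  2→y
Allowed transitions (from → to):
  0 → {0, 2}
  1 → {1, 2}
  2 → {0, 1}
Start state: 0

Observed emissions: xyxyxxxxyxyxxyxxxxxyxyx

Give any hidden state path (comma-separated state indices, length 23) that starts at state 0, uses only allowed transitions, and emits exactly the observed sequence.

  pos 0: x in {0,1}, choose 0; start
  pos 1: y in {2}, choose 2; 0->2 ok
  pos 2: x in {0,1}, choose 1; 2->1 ok
  pos 3: y in {2}, choose 2; 1->2 ok
  pos 4: x in {0,1}, choose 0; 2->0 ok
  pos 5: x in {0,1}, choose 0; 0->0 ok
  pos 6: x in {0,1}, choose 0; 0->0 ok
  pos 7: x in {0,1}, choose 0; 0->0 ok
  pos 8: y in {2}, choose 2; 0->2 ok
  pos 9: x in {0,1}, choose 0; 2->0 ok
  pos 10: y in {2}, choose 2; 0->2 ok
  pos 11: x in {0,1}, choose 1; 2->1 ok
  pos 12: x in {0,1}, choose 1; 1->1 ok
  pos 13: y in {2}, choose 2; 1->2 ok
  pos 14: x in {0,1}, choose 0; 2->0 ok
  pos 15: x in {0,1}, choose 0; 0->0 ok
  pos 16: x in {0,1}, choose 0; 0->0 ok
  pos 17: x in {0,1}, choose 0; 0->0 ok
  pos 18: x in {0,1}, choose 0; 0->0 ok
  pos 19: y in {2}, choose 2; 0->2 ok
  pos 20: x in {0,1}, choose 1; 2->1 ok
  pos 21: y in {2}, choose 2; 1->2 ok
  pos 22: x in {0,1}, choose 1; 2->1 ok

0,2,1,2,0,0,0,0,2,0,2,1,1,2,0,0,0,0,0,2,1,2,1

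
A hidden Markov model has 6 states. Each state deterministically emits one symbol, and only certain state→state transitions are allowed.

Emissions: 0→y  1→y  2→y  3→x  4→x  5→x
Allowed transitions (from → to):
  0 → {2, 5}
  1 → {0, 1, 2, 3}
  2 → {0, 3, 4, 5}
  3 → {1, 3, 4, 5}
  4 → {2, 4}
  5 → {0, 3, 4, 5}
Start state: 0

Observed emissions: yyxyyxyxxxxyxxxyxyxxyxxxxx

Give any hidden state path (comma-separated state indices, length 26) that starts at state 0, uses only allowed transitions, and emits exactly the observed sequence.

  [0] y  {0,1,2}  => 0  start
  [1] y  {0,1,2}  => 2  0->2 ok
  [2] x  {3,4,5}  => 3  2->3 ok
  [3] y  {0,1,2}  => 1  3->1 ok
  [4] y  {0,1,2}  => 2  1->2 ok
  [5] x  {3,4,5}  => 5  2->5 ok
  [6] y  {0,1,2}  => 0  5->0 ok
  [7] x  {3,4,5}  => 5  0->5 ok
  [8] x  {3,4,5}  => 5  5->5 ok
  [9] x  {3,4,5}  => 5  5->5 ok
  [10] x  {3,4,5}  => 5  5->5 ok
  [11] y  {0,1,2}  => 0  5->0 ok
  [12] x  {3,4,5}  => 5  0->5 ok
  [13] x  {3,4,5}  => 4  5->4 ok
  [14] x  {3,4,5}  => 4  4->4 ok
  [15] y  {0,1,2}  => 2  4->2 ok
  [16] x  {3,4,5}  => 4  2->4 ok
  [17] y  {0,1,2}  => 2  4->2 ok
  [18] x  {3,4,5}  => 4  2->4 ok
  [19] x  {3,4,5}  => 4  4->4 ok
  [20] y  {0,1,2}  => 2  4->2 ok
  [21] x  {3,4,5}  => 5  2->5 ok
  [22] x  {3,4,5}  => 3  5->3 ok
  [23] x  {3,4,5}  => 3  3->3 ok
  [24] x  {3,4,5}  => 4  3->4 ok
  [25] x  {3,4,5}  => 4  4->4 ok

0,2,3,1,2,5,0,5,5,5,5,0,5,4,4,2,4,2,4,4,2,5,3,3,4,4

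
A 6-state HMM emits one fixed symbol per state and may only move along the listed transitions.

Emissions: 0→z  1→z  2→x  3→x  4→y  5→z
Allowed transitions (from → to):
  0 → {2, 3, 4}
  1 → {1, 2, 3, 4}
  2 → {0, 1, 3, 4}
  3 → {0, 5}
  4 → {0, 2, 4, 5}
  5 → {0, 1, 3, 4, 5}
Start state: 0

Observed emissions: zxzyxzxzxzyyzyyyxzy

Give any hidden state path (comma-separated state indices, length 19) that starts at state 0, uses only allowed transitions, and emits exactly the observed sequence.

0,3,0,4,2,1,3,0,2,0,4,4,0,4,4,4,2,1,4

  pos 0: z in {0,1,5}, choose 0; start
  pos 1: x in {2,3}, choose 3; 0->3 ok
  pos 2: z in {0,1,5}, choose 0; 3->0 ok
  pos 3: y in {4}, choose 4; 0->4 ok
  pos 4: x in {2,3}, choose 2; 4->2 ok
  pos 5: z in {0,1,5}, choose 1; 2->1 ok
  pos 6: x in {2,3}, choose 3; 1->3 ok
  pos 7: z in {0,1,5}, choose 0; 3->0 ok
  pos 8: x in {2,3}, choose 2; 0->2 ok
  pos 9: z in {0,1,5}, choose 0; 2->0 ok
  pos 10: y in {4}, choose 4; 0->4 ok
  pos 11: y in {4}, choose 4; 4->4 ok
  pos 12: z in {0,1,5}, choose 0; 4->0 ok
  pos 13: y in {4}, choose 4; 0->4 ok
  pos 14: y in {4}, choose 4; 4->4 ok
  pos 15: y in {4}, choose 4; 4->4 ok
  pos 16: x in {2,3}, choose 2; 4->2 ok
  pos 17: z in {0,1,5}, choose 1; 2->1 ok
  pos 18: y in {4}, choose 4; 1->4 ok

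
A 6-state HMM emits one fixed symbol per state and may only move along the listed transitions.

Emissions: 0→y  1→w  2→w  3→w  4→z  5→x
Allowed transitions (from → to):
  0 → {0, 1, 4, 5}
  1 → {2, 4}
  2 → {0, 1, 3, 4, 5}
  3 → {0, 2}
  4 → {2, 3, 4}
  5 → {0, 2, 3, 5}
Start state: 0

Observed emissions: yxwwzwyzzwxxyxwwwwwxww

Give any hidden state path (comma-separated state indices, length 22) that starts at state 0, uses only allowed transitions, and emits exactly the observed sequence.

0,5,3,2,4,2,0,4,4,2,5,5,0,5,2,3,2,3,2,5,2,1

  0: obs=y cand={0} pick 0 [start]
  1: obs=x cand={5} pick 5 [0->5 ok]
  2: obs=w cand={1,2,3} pick 3 [5->3 ok]
  3: obs=w cand={1,2,3} pick 2 [3->2 ok]
  4: obs=z cand={4} pick 4 [2->4 ok]
  5: obs=w cand={1,2,3} pick 2 [4->2 ok]
  6: obs=y cand={0} pick 0 [2->0 ok]
  7: obs=z cand={4} pick 4 [0->4 ok]
  8: obs=z cand={4} pick 4 [4->4 ok]
  9: obs=w cand={1,2,3} pick 2 [4->2 ok]
  10: obs=x cand={5} pick 5 [2->5 ok]
  11: obs=x cand={5} pick 5 [5->5 ok]
  12: obs=y cand={0} pick 0 [5->0 ok]
  13: obs=x cand={5} pick 5 [0->5 ok]
  14: obs=w cand={1,2,3} pick 2 [5->2 ok]
  15: obs=w cand={1,2,3} pick 3 [2->3 ok]
  16: obs=w cand={1,2,3} pick 2 [3->2 ok]
  17: obs=w cand={1,2,3} pick 3 [2->3 ok]
  18: obs=w cand={1,2,3} pick 2 [3->2 ok]
  19: obs=x cand={5} pick 5 [2->5 ok]
  20: obs=w cand={1,2,3} pick 2 [5->2 ok]
  21: obs=w cand={1,2,3} pick 1 [2->1 ok]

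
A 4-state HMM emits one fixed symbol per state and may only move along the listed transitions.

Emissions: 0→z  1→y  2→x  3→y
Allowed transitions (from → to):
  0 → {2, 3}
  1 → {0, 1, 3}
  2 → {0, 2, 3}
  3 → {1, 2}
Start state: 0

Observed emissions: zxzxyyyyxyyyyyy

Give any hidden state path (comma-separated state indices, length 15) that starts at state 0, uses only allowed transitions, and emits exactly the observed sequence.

0,2,0,2,3,1,1,3,2,3,1,1,1,1,1

  t0 'z' -> {0}, take 0 (start)
  t1 'x' -> {2}, take 2 (0->2 ok)
  t2 'z' -> {0}, take 0 (2->0 ok)
  t3 'x' -> {2}, take 2 (0->2 ok)
  t4 'y' -> {1,3}, take 3 (2->3 ok)
  t5 'y' -> {1,3}, take 1 (3->1 ok)
  t6 'y' -> {1,3}, take 1 (1->1 ok)
  t7 'y' -> {1,3}, take 3 (1->3 ok)
  t8 'x' -> {2}, take 2 (3->2 ok)
  t9 'y' -> {1,3}, take 3 (2->3 ok)
  t10 'y' -> {1,3}, take 1 (3->1 ok)
  t11 'y' -> {1,3}, take 1 (1->1 ok)
  t12 'y' -> {1,3}, take 1 (1->1 ok)
  t13 'y' -> {1,3}, take 1 (1->1 ok)
  t14 'y' -> {1,3}, take 1 (1->1 ok)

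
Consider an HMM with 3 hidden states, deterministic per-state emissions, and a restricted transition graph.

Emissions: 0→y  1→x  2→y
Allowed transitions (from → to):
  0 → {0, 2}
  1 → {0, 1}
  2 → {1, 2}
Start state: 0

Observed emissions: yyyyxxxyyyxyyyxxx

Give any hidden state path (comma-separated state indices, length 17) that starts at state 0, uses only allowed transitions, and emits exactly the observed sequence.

  t0 'y' -> {0,2}, take 0 (start)
  t1 'y' -> {0,2}, take 0 (0->0 ok)
  t2 'y' -> {0,2}, take 0 (0->0 ok)
  t3 'y' -> {0,2}, take 2 (0->2 ok)
  t4 'x' -> {1}, take 1 (2->1 ok)
  t5 'x' -> {1}, take 1 (1->1 ok)
  t6 'x' -> {1}, take 1 (1->1 ok)
  t7 'y' -> {0,2}, take 0 (1->0 ok)
  t8 'y' -> {0,2}, take 2 (0->2 ok)
  t9 'y' -> {0,2}, take 2 (2->2 ok)
  t10 'x' -> {1}, take 1 (2->1 ok)
  t11 'y' -> {0,2}, take 0 (1->0 ok)
  t12 'y' -> {0,2}, take 2 (0->2 ok)
  t13 'y' -> {0,2}, take 2 (2->2 ok)
  t14 'x' -> {1}, take 1 (2->1 ok)
  t15 'x' -> {1}, take 1 (1->1 ok)
  t16 'x' -> {1}, take 1 (1->1 ok)

0,0,0,2,1,1,1,0,2,2,1,0,2,2,1,1,1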